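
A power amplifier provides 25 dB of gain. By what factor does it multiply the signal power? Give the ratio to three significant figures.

316

Power ratio = 10^(dB/10).
10^(25/10) = 10^(2.500) = 316.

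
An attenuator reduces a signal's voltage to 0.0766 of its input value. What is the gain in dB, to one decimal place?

Voltage is an amplitude quantity, so gain = 20·log₁₀(V_out/V_in).
20·log₁₀(0.0766) = -22.3 dB.

-22.3 dB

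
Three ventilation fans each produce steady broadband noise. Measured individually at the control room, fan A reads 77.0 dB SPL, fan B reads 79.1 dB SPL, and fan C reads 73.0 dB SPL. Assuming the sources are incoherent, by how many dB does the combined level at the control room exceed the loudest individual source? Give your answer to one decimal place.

Incoherent sources sum as intensities:
L_total = 10·log₁₀(10^(77.0/10) + 10^(79.1/10) + 10^(73.0/10)) = 81.80 dB SPL.
Excess over the loudest (79.1 dB): 81.80 − 79.1 = 2.7 dB.

2.7 dB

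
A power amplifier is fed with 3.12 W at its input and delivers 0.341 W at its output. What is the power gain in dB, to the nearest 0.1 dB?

Power ratio → dB uses the 10·log₁₀ form:
10·log₁₀(0.341/3.12) = 10·log₁₀(0.1093) = -9.6 dB.

-9.6 dB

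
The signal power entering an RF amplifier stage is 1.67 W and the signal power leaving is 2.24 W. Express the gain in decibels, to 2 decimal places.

Power ratio → dB uses the 10·log₁₀ form:
10·log₁₀(2.24/1.67) = 10·log₁₀(1.341) = 1.28 dB.

1.28 dB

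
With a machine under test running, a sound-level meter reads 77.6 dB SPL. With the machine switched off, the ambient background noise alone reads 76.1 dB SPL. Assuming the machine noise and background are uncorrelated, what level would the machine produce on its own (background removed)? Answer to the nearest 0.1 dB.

Subtract intensities: L_src = 10·log₁₀(10^(L_total/10) − 10^(L_bg/10)).
L_src = 10·log₁₀(10^(77.6/10) − 10^(76.1/10)) = 10·log₁₀(16810000) = 72.3 dB SPL.

72.3 dB SPL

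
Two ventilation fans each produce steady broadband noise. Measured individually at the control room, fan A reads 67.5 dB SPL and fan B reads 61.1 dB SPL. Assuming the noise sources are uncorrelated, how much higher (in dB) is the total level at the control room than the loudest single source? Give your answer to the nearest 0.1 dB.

Add the sources as powers (linear), then convert back to dB:
L_total = 10·log₁₀(10^(67.5/10) + 10^(61.1/10)) = 68.40 dB SPL.
Excess over the loudest (67.5 dB): 68.40 − 67.5 = 0.9 dB.

0.9 dB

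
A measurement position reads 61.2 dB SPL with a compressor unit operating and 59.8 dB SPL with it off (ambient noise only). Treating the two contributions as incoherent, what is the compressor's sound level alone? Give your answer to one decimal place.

Background correction is a power subtraction:
L_src = 10·log₁₀(10^(61.2/10) − 10^(59.8/10)) = 10·log₁₀(363300) = 55.6 dB SPL.

55.6 dB SPL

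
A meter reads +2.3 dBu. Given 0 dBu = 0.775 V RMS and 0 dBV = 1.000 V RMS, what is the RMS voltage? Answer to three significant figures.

1.01 V

V = 0.775 V × 10^(+2.3/20).
= 0.775 × 1.303 = 1.01 V.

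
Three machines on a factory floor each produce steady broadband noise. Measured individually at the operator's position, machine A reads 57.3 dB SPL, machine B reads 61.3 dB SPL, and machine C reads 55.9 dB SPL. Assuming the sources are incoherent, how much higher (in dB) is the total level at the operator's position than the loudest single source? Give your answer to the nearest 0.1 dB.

2.3 dB

Incoherent sources sum as intensities:
L_total = 10·log₁₀(10^(57.3/10) + 10^(61.3/10) + 10^(55.9/10)) = 63.57 dB SPL.
Excess over the loudest (61.3 dB): 63.57 − 61.3 = 2.3 dB.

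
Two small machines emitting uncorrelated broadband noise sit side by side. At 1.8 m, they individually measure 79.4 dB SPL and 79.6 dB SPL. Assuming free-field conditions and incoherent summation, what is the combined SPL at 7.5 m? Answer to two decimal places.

70.12 dB SPL

Combined at 1.8 m: 10·log₁₀(10^(79.4/10)+10^(79.6/10)) = 82.511 dB SPL.
Then apply −20·log₁₀(7.5/1.8) = -12.396 dB → 70.12 dB SPL.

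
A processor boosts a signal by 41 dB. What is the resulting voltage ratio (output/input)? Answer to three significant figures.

Voltage ratio = 10^(dB/20).
10^(41/20) = 10^(2.050) = 112.

112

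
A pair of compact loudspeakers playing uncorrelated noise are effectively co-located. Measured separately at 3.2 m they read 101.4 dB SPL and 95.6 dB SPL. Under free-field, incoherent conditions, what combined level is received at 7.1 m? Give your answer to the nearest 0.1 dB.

Combined at 3.2 m: 10·log₁₀(10^(101.4/10)+10^(95.6/10)) = 102.41 dB SPL.
Then apply −20·log₁₀(7.1/3.2) = -6.92 dB → 95.5 dB SPL.

95.5 dB SPL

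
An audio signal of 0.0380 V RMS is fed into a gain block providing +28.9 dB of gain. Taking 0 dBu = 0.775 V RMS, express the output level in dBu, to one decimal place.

Input level: 20·log₁₀(0.0380/0.775) = -26.19 dBu.
Output: -26.19 + 28.9 = +2.7 dBu.

+2.7 dBu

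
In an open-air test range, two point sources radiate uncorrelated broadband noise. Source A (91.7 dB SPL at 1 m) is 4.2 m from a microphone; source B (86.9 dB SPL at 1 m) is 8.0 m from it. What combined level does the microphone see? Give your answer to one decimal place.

At the listener: L_A = 91.7 − 20·log₁₀(4.2) = 79.24 dB; L_B = 86.9 − 20·log₁₀(8.0) = 68.84 dB.
Combined: 10·log₁₀(10^(79.24/10)+10^(68.84/10)) = 79.6 dB SPL.

79.6 dB SPL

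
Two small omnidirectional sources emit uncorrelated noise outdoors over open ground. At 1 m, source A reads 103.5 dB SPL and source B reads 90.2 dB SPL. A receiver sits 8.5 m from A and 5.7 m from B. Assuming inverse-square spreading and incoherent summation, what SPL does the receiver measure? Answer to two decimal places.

At the listener: L_A = 103.5 − 20·log₁₀(8.5) = 84.912 dB; L_B = 90.2 − 20·log₁₀(5.7) = 75.083 dB.
Combined: 10·log₁₀(10^(84.912/10)+10^(75.083/10)) = 85.34 dB SPL.

85.34 dB SPL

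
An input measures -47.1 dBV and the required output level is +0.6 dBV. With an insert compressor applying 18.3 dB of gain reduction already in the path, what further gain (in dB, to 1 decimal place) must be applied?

66.0 dB

The required make-up gain is the shortfall in the dB sum.
G = +0.6 − (-47.1) + 18.3 = 66.0 dB.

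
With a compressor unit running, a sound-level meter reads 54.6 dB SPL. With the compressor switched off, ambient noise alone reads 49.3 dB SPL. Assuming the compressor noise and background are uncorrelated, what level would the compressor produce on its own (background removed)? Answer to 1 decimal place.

53.1 dB SPL

Subtract intensities: L_src = 10·log₁₀(10^(L_total/10) − 10^(L_bg/10)).
L_src = 10·log₁₀(10^(54.6/10) − 10^(49.3/10)) = 10·log₁₀(203300) = 53.1 dB SPL.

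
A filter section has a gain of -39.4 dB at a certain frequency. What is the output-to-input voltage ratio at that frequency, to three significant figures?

0.0107

Voltage ratio = 10^(dB/20).
10^(-39.4/20) = 10^(-1.970) = 0.0107.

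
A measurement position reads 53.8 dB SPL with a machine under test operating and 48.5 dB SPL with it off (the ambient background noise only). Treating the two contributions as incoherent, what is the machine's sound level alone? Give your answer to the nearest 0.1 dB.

Subtract intensities: L_src = 10·log₁₀(10^(L_total/10) − 10^(L_bg/10)).
L_src = 10·log₁₀(10^(53.8/10) − 10^(48.5/10)) = 10·log₁₀(169100) = 52.3 dB SPL.

52.3 dB SPL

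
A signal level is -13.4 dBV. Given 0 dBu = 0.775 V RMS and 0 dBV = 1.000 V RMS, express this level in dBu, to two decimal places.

-11.19 dBu

The offset between the scales is 20·log₁₀(0.775/1.000) = −2.214 dB.
So dBu = -13.4 + 2.214 = -11.19 dBu.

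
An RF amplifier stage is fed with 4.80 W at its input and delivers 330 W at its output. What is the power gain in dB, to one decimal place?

For a power ratio, dB = 10·log₁₀(P₂/P₁).
10·log₁₀(330/4.80) = 10·log₁₀(68.75) = 18.4 dB.

18.4 dB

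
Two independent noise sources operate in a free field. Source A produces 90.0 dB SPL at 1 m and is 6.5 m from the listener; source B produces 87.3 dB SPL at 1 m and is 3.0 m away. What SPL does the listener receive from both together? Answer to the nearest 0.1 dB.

79.2 dB SPL

At the listener: L_A = 90.0 − 20·log₁₀(6.5) = 73.74 dB; L_B = 87.3 − 20·log₁₀(3.0) = 77.76 dB.
Combined: 10·log₁₀(10^(73.74/10)+10^(77.76/10)) = 79.2 dB SPL.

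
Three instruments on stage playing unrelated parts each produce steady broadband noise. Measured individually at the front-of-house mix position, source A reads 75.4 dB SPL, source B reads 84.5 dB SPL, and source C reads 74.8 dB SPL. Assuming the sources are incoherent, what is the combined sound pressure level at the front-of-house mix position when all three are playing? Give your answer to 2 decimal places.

Incoherent sources sum as intensities:
L_total = 10·log₁₀(10^(75.4/10) + 10^(84.5/10) + 10^(74.8/10)) = 10·log₁₀(346700000) = 85.40 dB SPL.

85.40 dB SPL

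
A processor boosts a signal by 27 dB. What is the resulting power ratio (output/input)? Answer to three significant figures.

Power ratio = 10^(dB/10).
10^(27/10) = 10^(2.700) = 501.

501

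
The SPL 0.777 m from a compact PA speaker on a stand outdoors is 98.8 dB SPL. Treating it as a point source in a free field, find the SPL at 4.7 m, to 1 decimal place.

Inverse-square spreading gives ΔL = −20·log₁₀(d₂/d₁).
ΔL = −20·log₁₀(4.7/0.777) = -15.63 dB, so L₂ = 98.8 + (-15.63) = 83.2 dB SPL.

83.2 dB SPL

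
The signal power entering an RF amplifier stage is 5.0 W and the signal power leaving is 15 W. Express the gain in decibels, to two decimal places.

4.77 dB

For a power ratio, dB = 10·log₁₀(P₂/P₁).
10·log₁₀(15/5.0) = 10·log₁₀(3.000) = 4.77 dB.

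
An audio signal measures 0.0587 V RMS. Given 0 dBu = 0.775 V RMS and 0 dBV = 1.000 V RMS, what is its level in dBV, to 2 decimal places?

-24.63 dBV

dBV = 20·log₁₀(V / 1.000 V).
20·log₁₀(0.0587/1.000) = -24.63 dBV.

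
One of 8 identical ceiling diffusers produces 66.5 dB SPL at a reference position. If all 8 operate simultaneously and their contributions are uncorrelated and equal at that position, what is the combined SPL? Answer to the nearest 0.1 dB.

75.5 dB SPL

8 equal incoherent sources raise the level by 10·log₁₀(8) = 9.03 dB.
L_total = 66.5 + 9.03 = 75.5 dB SPL.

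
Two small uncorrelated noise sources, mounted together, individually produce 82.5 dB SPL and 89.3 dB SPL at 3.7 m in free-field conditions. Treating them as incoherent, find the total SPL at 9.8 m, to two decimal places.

81.66 dB SPL

Combined at 3.7 m: 10·log₁₀(10^(82.5/10)+10^(89.3/10)) = 90.124 dB SPL.
Then apply −20·log₁₀(9.8/3.7) = -8.460 dB → 81.66 dB SPL.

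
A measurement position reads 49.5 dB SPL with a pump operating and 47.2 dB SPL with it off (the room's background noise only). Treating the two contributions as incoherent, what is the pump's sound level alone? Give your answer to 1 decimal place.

45.6 dB SPL

Subtract intensities: L_src = 10·log₁₀(10^(L_total/10) − 10^(L_bg/10)).
L_src = 10·log₁₀(10^(49.5/10) − 10^(47.2/10)) = 10·log₁₀(36640) = 45.6 dB SPL.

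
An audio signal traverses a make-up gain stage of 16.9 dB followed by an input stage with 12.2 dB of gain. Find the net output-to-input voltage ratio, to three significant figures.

28.5

Net gain = 16.9 + 12.2 = 29.1 dB.
Voltage ratio = 10^(29.1/20) = 28.5.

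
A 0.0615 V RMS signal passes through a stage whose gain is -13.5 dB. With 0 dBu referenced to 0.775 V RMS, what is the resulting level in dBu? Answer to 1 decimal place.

-35.5 dBu

Input level: 20·log₁₀(0.0615/0.775) = -22.01 dBu.
Output: -22.01 − 13.5 = -35.5 dBu.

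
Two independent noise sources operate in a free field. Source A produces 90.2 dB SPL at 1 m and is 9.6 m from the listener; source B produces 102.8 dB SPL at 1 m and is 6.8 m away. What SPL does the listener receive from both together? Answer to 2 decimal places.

At the listener: L_A = 90.2 − 20·log₁₀(9.6) = 70.555 dB; L_B = 102.8 − 20·log₁₀(6.8) = 86.150 dB.
Combined: 10·log₁₀(10^(70.555/10)+10^(86.150/10)) = 86.27 dB SPL.

86.27 dB SPL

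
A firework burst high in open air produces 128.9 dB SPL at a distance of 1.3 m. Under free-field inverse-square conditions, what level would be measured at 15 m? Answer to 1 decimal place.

Free-field point source: level drops by 20·log₁₀ of the distance ratio.
ΔL = −20·log₁₀(15/1.3) = -21.24 dB, so L₂ = 128.9 + (-21.24) = 107.7 dB SPL.

107.7 dB SPL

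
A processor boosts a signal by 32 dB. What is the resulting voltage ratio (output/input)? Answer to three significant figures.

Voltage ratio = 10^(dB/20).
10^(32/20) = 10^(1.600) = 39.8.

39.8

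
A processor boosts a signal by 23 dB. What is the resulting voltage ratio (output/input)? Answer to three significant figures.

Voltage ratio = 10^(dB/20).
10^(23/20) = 10^(1.150) = 14.1.

14.1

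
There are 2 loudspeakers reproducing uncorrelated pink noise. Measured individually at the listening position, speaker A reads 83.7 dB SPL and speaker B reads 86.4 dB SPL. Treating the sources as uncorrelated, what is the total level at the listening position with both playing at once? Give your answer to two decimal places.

88.27 dB SPL

Uncorrelated sources add in intensity (power), not in dB.
L_total = 10·log₁₀(10^(83.7/10) + 10^(86.4/10)) = 10·log₁₀(670900000) = 88.27 dB SPL.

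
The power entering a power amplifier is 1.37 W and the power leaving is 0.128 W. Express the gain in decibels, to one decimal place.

Power ratio → dB uses the 10·log₁₀ form:
10·log₁₀(0.128/1.37) = 10·log₁₀(0.09343) = -10.3 dB.

-10.3 dB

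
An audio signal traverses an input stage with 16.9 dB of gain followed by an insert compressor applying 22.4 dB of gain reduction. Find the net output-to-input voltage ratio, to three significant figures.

0.531

Net gain = 16.9 + (−22.4) = -5.5 dB.
Voltage ratio = 10^(-5.5/20) = 0.531.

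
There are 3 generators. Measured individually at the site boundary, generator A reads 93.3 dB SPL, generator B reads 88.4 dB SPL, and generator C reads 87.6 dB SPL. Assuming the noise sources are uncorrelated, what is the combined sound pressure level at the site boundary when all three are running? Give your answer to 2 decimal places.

95.32 dB SPL

Uncorrelated sources add in intensity (power), not in dB.
L_total = 10·log₁₀(10^(93.3/10) + 10^(88.4/10) + 10^(87.6/10)) = 10·log₁₀(3405000000) = 95.32 dB SPL.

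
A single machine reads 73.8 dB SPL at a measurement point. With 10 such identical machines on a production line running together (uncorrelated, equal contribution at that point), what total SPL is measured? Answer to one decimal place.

83.8 dB SPL

10 equal incoherent sources raise the level by 10·log₁₀(10) = 10.00 dB.
L_total = 73.8 + 10.00 = 83.8 dB SPL.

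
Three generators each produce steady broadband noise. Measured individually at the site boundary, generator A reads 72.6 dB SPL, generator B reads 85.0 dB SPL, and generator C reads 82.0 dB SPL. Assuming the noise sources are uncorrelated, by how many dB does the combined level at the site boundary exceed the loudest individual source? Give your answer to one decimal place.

Incoherent sources sum as intensities:
L_total = 10·log₁₀(10^(72.6/10) + 10^(85.0/10) + 10^(82.0/10)) = 86.93 dB SPL.
Excess over the loudest (85.0 dB): 86.93 − 85.0 = 1.9 dB.

1.9 dB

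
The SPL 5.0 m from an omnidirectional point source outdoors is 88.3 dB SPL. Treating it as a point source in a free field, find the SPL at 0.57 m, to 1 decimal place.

107.2 dB SPL

Free-field point source: level drops by 20·log₁₀ of the distance ratio.
ΔL = −20·log₁₀(0.57/5.0) = 18.86 dB, so L₂ = 88.3 + (18.86) = 107.2 dB SPL.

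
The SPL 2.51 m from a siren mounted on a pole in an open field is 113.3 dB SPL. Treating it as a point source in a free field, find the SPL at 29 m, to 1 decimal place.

For a point source in a free field, ΔL = −20·log₁₀(d₂/d₁).
ΔL = −20·log₁₀(29/2.51) = -21.25 dB, so L₂ = 113.3 + (-21.25) = 92.0 dB SPL.

92.0 dB SPL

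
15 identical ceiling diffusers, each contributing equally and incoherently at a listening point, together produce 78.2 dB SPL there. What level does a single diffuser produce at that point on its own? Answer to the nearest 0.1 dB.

15 equal incoherent sources add 10·log₁₀(15) = 11.76 dB over one source.
L_one = 78.2 − 11.76 = 66.4 dB SPL.

66.4 dB SPL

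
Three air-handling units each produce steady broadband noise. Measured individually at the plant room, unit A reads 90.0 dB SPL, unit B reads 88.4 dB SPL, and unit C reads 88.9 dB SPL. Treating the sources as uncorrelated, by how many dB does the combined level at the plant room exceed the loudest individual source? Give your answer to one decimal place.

Add the sources as powers (linear), then convert back to dB:
L_total = 10·log₁₀(10^(90.0/10) + 10^(88.4/10) + 10^(88.9/10)) = 93.92 dB SPL.
Excess over the loudest (90.0 dB): 93.92 − 90.0 = 3.9 dB.

3.9 dB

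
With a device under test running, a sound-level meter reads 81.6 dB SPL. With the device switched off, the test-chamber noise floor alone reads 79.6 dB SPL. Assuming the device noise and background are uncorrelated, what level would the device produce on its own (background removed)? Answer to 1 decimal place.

77.3 dB SPL

Background correction is a power subtraction:
L_src = 10·log₁₀(10^(81.6/10) − 10^(79.6/10)) = 10·log₁₀(53340000) = 77.3 dB SPL.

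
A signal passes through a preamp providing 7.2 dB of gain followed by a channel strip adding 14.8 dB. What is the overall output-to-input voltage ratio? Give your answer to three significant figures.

Net gain = 7.2 + 14.8 = 22.0 dB.
Voltage ratio = 10^(22.0/20) = 12.6.

12.6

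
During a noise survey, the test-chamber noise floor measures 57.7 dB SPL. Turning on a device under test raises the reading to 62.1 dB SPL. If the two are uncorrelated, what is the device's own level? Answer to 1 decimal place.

Remove the background by subtracting linear intensities:
L_src = 10·log₁₀(10^(62.1/10) − 10^(57.7/10)) = 10·log₁₀(1033000) = 60.1 dB SPL.

60.1 dB SPL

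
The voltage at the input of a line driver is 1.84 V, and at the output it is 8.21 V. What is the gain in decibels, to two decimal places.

Voltage is an amplitude quantity, so gain = 20·log₁₀(V_out/V_in).
20·log₁₀(8.21/1.84) = 20·log₁₀(4.462) = 12.99 dB.

12.99 dB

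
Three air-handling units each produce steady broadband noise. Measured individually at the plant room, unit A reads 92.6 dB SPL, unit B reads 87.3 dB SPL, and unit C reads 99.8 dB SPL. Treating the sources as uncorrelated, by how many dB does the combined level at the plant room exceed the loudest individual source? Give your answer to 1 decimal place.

1.0 dB

Incoherent sources sum as intensities:
L_total = 10·log₁₀(10^(92.6/10) + 10^(87.3/10) + 10^(99.8/10)) = 100.76 dB SPL.
Excess over the loudest (99.8 dB): 100.76 − 99.8 = 1.0 dB.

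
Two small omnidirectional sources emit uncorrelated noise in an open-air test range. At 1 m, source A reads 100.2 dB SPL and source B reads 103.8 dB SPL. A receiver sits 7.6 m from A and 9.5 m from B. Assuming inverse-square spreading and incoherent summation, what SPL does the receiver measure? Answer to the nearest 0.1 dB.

At the listener: L_A = 100.2 − 20·log₁₀(7.6) = 82.58 dB; L_B = 103.8 − 20·log₁₀(9.5) = 84.25 dB.
Combined: 10·log₁₀(10^(82.58/10)+10^(84.25/10)) = 86.5 dB SPL.

86.5 dB SPL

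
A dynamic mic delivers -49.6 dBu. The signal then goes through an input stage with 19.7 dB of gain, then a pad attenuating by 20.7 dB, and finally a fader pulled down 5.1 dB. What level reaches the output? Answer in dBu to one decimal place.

-55.7 dBu

In dB, series stages simply add:
-49.6 + 19.7 − 20.7 − 5.1 = -55.7 dBu.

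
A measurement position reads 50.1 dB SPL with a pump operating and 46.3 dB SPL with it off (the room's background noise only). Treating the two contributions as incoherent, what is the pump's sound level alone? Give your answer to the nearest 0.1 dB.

47.8 dB SPL

Remove the background by subtracting linear intensities:
L_src = 10·log₁₀(10^(50.1/10) − 10^(46.3/10)) = 10·log₁₀(59670) = 47.8 dB SPL.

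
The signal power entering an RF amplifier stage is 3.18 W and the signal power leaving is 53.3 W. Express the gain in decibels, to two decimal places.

Power ratio → dB uses the 10·log₁₀ form:
10·log₁₀(53.3/3.18) = 10·log₁₀(16.76) = 12.24 dB.

12.24 dB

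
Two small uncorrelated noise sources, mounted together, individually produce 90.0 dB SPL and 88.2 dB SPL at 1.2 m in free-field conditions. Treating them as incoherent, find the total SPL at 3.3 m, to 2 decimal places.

Combined at 1.2 m: 10·log₁₀(10^(90.0/10)+10^(88.2/10)) = 92.203 dB SPL.
Then apply −20·log₁₀(3.3/1.2) = -8.787 dB → 83.42 dB SPL.

83.42 dB SPL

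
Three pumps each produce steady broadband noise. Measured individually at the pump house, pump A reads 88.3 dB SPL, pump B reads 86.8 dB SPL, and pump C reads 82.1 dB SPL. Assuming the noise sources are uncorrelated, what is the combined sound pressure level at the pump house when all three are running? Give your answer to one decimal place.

Incoherent sources sum as intensities:
L_total = 10·log₁₀(10^(88.3/10) + 10^(86.8/10) + 10^(82.1/10)) = 10·log₁₀(1317000000) = 91.2 dB SPL.

91.2 dB SPL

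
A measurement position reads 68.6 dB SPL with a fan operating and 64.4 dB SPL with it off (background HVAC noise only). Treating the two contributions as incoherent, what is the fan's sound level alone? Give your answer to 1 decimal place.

66.5 dB SPL

Subtract intensities: L_src = 10·log₁₀(10^(L_total/10) − 10^(L_bg/10)).
L_src = 10·log₁₀(10^(68.6/10) − 10^(64.4/10)) = 10·log₁₀(4490000) = 66.5 dB SPL.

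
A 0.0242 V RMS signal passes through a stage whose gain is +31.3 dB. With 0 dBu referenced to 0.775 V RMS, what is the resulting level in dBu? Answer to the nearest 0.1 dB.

+1.2 dBu

Input level: 20·log₁₀(0.0242/0.775) = -30.11 dBu.
Output: -30.11 + 31.3 = +1.2 dBu.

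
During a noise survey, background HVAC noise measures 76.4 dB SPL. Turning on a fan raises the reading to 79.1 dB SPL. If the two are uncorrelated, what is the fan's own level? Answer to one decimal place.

75.8 dB SPL

Subtract intensities: L_src = 10·log₁₀(10^(L_total/10) − 10^(L_bg/10)).
L_src = 10·log₁₀(10^(79.1/10) − 10^(76.4/10)) = 10·log₁₀(37630000) = 75.8 dB SPL.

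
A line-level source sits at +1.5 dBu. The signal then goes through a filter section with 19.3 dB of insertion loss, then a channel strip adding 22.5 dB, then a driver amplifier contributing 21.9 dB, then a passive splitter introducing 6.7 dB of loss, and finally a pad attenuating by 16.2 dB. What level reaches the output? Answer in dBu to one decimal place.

Cascaded gains and losses add directly in dB.
+1.5 − 19.3 + 22.5 + 21.9 − 6.7 − 16.2 = +3.7 dBu.

+3.7 dBu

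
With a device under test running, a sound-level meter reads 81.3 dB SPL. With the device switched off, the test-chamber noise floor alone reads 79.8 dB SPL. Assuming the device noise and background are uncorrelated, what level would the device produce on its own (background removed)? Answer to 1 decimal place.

76.0 dB SPL

Subtract intensities: L_src = 10·log₁₀(10^(L_total/10) − 10^(L_bg/10)).
L_src = 10·log₁₀(10^(81.3/10) − 10^(79.8/10)) = 10·log₁₀(39400000) = 76.0 dB SPL.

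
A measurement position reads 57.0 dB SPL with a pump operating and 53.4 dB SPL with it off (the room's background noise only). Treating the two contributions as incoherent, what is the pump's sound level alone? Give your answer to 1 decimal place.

Background correction is a power subtraction:
L_src = 10·log₁₀(10^(57.0/10) − 10^(53.4/10)) = 10·log₁₀(282400) = 54.5 dB SPL.

54.5 dB SPL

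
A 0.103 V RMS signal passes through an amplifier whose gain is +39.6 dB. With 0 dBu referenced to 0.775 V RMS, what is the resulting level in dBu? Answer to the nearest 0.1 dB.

Input level: 20·log₁₀(0.103/0.775) = -17.53 dBu.
Output: -17.53 + 39.6 = +22.1 dBu.

+22.1 dBu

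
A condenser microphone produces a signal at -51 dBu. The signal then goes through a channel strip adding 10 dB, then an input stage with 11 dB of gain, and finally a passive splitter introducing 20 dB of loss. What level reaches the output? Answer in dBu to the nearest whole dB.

Gain stages sum in dB:
-51 + 10 + 11 − 20 = -50 dBu.

-50 dBu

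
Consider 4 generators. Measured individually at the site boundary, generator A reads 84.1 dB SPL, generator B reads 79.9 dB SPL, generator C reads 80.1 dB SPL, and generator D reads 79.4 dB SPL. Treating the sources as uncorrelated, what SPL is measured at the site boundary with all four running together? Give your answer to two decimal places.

Uncorrelated sources add in intensity (power), not in dB.
L_total = 10·log₁₀(10^(84.1/10) + 10^(79.9/10) + 10^(80.1/10) + 10^(79.4/10)) = 10·log₁₀(544200000) = 87.36 dB SPL.

87.36 dB SPL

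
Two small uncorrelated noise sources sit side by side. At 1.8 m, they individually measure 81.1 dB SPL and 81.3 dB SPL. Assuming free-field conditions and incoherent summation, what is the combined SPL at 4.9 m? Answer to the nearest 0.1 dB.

75.5 dB SPL

Combined at 1.8 m: 10·log₁₀(10^(81.1/10)+10^(81.3/10)) = 84.21 dB SPL.
Then apply −20·log₁₀(4.9/1.8) = -8.70 dB → 75.5 dB SPL.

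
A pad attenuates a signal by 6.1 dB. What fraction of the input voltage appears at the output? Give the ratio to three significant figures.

0.495

Voltage ratio = 10^(dB/20).
10^(-6.1/20) = 10^(-0.3050) = 0.495.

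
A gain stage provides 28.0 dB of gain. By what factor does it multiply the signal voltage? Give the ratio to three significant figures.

Voltage ratio = 10^(dB/20).
10^(28.0/20) = 10^(1.400) = 25.1.

25.1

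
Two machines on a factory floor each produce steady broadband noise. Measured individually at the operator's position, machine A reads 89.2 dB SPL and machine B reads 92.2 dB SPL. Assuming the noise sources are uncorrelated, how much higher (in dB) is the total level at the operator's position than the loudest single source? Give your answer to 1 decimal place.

Incoherent sources sum as intensities:
L_total = 10·log₁₀(10^(89.2/10) + 10^(92.2/10)) = 93.96 dB SPL.
Excess over the loudest (92.2 dB): 93.96 − 92.2 = 1.8 dB.

1.8 dB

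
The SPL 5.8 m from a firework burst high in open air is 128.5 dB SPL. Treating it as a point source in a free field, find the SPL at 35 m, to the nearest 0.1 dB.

112.9 dB SPL

Free-field point source: level drops by 20·log₁₀ of the distance ratio.
ΔL = −20·log₁₀(35/5.8) = -15.61 dB, so L₂ = 128.5 + (-15.61) = 112.9 dB SPL.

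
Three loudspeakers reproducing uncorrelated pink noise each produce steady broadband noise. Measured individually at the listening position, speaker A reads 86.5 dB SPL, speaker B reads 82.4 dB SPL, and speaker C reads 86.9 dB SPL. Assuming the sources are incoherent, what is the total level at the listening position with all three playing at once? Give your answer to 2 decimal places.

Incoherent sources sum as intensities:
L_total = 10·log₁₀(10^(86.5/10) + 10^(82.4/10) + 10^(86.9/10)) = 10·log₁₀(1110000000) = 90.45 dB SPL.

90.45 dB SPL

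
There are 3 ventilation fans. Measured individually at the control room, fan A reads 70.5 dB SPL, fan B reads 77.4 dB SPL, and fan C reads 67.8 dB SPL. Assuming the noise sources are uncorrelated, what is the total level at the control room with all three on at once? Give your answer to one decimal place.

Add the sources as powers (linear), then convert back to dB:
L_total = 10·log₁₀(10^(70.5/10) + 10^(77.4/10) + 10^(67.8/10)) = 10·log₁₀(72200000) = 78.6 dB SPL.

78.6 dB SPL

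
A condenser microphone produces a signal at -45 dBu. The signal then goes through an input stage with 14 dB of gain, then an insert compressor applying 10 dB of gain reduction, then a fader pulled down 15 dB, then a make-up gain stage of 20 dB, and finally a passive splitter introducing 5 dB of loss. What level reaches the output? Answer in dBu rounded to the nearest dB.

Gain stages sum in dB:
-45 + 14 − 10 − 15 + 20 − 5 = -41 dBu.

-41 dBu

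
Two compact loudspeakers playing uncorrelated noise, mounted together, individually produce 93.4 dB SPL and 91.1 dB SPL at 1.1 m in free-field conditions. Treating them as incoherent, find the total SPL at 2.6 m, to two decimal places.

Combined at 1.1 m: 10·log₁₀(10^(93.4/10)+10^(91.1/10)) = 95.411 dB SPL.
Then apply −20·log₁₀(2.6/1.1) = -7.472 dB → 87.94 dB SPL.

87.94 dB SPL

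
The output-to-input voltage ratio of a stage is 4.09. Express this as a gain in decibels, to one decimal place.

12.2 dB

For a voltage ratio, dB = 20·log₁₀(V₂/V₁).
20·log₁₀(4.09) = 12.2 dB.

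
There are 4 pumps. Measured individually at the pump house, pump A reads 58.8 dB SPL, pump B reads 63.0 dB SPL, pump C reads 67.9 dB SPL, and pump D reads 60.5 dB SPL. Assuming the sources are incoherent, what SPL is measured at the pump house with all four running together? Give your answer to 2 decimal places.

70.02 dB SPL

Add the sources as powers (linear), then convert back to dB:
L_total = 10·log₁₀(10^(58.8/10) + 10^(63.0/10) + 10^(67.9/10) + 10^(60.5/10)) = 10·log₁₀(10040000) = 70.02 dB SPL.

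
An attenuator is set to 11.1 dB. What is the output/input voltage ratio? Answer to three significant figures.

Voltage ratio = 10^(dB/20).
10^(-11.1/20) = 10^(-0.5550) = 0.279.

0.279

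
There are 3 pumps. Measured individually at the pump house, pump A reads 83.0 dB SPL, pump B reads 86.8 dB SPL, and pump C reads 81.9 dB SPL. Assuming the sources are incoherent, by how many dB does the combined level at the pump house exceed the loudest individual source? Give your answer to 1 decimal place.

2.4 dB

Incoherent sources sum as intensities:
L_total = 10·log₁₀(10^(83.0/10) + 10^(86.8/10) + 10^(81.9/10)) = 89.21 dB SPL.
Excess over the loudest (86.8 dB): 89.21 − 86.8 = 2.4 dB.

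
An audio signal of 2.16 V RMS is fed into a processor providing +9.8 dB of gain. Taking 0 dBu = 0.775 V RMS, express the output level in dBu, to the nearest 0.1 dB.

+18.7 dBu

Input level: 20·log₁₀(2.16/0.775) = 8.90 dBu.
Output: 8.90 + 9.8 = +18.7 dBu.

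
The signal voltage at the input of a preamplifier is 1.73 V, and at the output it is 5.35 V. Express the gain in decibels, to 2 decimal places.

Voltage is an amplitude quantity, so gain = 20·log₁₀(V_out/V_in).
20·log₁₀(5.35/1.73) = 20·log₁₀(3.092) = 9.81 dB.

9.81 dB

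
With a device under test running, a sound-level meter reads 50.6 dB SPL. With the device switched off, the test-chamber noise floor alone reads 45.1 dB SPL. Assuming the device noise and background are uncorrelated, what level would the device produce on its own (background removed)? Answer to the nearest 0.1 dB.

49.2 dB SPL

Subtract intensities: L_src = 10·log₁₀(10^(L_total/10) − 10^(L_bg/10)).
L_src = 10·log₁₀(10^(50.6/10) − 10^(45.1/10)) = 10·log₁₀(82460) = 49.2 dB SPL.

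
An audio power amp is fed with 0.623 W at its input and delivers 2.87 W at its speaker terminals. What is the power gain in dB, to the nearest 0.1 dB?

Power ratio → dB uses the 10·log₁₀ form:
10·log₁₀(2.87/0.623) = 10·log₁₀(4.607) = 6.6 dB.

6.6 dB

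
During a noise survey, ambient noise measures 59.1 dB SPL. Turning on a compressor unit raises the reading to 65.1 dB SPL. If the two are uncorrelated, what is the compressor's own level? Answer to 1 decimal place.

63.8 dB SPL

Subtract intensities: L_src = 10·log₁₀(10^(L_total/10) − 10^(L_bg/10)).
L_src = 10·log₁₀(10^(65.1/10) − 10^(59.1/10)) = 10·log₁₀(2423000) = 63.8 dB SPL.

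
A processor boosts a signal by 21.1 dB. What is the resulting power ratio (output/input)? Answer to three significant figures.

Power ratio = 10^(dB/10).
10^(21.1/10) = 10^(2.110) = 129.

129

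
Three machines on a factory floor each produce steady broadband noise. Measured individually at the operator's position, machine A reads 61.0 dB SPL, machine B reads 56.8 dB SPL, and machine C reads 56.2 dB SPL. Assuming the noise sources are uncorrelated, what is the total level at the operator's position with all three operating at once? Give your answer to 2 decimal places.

Add the sources as powers (linear), then convert back to dB:
L_total = 10·log₁₀(10^(61.0/10) + 10^(56.8/10) + 10^(56.2/10)) = 10·log₁₀(2154000) = 63.33 dB SPL.

63.33 dB SPL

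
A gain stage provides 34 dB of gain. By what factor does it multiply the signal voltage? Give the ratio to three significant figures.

50.1

Voltage ratio = 10^(dB/20).
10^(34/20) = 10^(1.700) = 50.1.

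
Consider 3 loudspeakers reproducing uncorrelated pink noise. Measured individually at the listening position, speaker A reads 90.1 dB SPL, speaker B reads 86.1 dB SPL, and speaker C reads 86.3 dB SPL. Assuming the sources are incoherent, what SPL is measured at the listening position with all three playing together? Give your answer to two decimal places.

92.69 dB SPL

Add the sources as powers (linear), then convert back to dB:
L_total = 10·log₁₀(10^(90.1/10) + 10^(86.1/10) + 10^(86.3/10)) = 10·log₁₀(1857000000) = 92.69 dB SPL.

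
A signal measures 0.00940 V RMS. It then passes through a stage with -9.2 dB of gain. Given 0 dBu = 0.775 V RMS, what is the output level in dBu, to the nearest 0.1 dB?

-47.5 dBu

Input level: 20·log₁₀(0.00940/0.775) = -38.32 dBu.
Output: -38.32 − 9.2 = -47.5 dBu.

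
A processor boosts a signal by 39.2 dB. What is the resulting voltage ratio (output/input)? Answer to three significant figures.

Voltage ratio = 10^(dB/20).
10^(39.2/20) = 10^(1.960) = 91.2.

91.2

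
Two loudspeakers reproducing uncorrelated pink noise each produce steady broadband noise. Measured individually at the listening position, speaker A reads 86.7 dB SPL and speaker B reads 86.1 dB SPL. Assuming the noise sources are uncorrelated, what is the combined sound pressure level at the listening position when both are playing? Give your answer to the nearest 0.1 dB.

89.4 dB SPL

Add the sources as powers (linear), then convert back to dB:
L_total = 10·log₁₀(10^(86.7/10) + 10^(86.1/10)) = 10·log₁₀(875100000) = 89.4 dB SPL.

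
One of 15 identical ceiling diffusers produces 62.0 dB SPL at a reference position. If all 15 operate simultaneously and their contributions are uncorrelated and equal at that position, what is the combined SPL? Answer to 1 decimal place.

73.8 dB SPL

15 equal incoherent sources raise the level by 10·log₁₀(15) = 11.76 dB.
L_total = 62.0 + 11.76 = 73.8 dB SPL.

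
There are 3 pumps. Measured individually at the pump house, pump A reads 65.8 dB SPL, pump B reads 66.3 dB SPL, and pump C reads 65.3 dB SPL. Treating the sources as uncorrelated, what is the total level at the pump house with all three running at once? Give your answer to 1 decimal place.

70.6 dB SPL

Uncorrelated sources add in intensity (power), not in dB.
L_total = 10·log₁₀(10^(65.8/10) + 10^(66.3/10) + 10^(65.3/10)) = 10·log₁₀(11460000) = 70.6 dB SPL.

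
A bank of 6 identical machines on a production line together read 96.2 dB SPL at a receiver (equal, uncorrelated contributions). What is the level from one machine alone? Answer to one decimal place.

88.4 dB SPL

6 equal incoherent sources add 10·log₁₀(6) = 7.78 dB over one source.
L_one = 96.2 − 7.78 = 88.4 dB SPL.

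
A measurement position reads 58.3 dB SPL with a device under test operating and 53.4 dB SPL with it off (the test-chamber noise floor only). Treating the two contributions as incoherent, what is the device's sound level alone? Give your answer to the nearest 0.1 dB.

Remove the background by subtracting linear intensities:
L_src = 10·log₁₀(10^(58.3/10) − 10^(53.4/10)) = 10·log₁₀(457300) = 56.6 dB SPL.

56.6 dB SPL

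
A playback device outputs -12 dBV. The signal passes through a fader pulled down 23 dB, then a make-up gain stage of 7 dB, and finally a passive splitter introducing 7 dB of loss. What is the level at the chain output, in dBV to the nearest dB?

-35 dBV

In dB, series stages simply add:
-12 − 23 + 7 − 7 = -35 dBV.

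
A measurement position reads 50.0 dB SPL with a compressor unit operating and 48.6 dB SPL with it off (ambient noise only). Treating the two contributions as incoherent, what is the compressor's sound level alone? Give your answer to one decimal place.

Remove the background by subtracting linear intensities:
L_src = 10·log₁₀(10^(50.0/10) − 10^(48.6/10)) = 10·log₁₀(27560) = 44.4 dB SPL.

44.4 dB SPL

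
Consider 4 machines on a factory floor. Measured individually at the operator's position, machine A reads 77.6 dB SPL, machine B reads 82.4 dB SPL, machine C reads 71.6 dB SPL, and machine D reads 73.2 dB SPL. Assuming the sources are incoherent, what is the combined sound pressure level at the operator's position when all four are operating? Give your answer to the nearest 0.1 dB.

Incoherent sources sum as intensities:
L_total = 10·log₁₀(10^(77.6/10) + 10^(82.4/10) + 10^(71.6/10) + 10^(73.2/10)) = 10·log₁₀(266700000) = 84.3 dB SPL.

84.3 dB SPL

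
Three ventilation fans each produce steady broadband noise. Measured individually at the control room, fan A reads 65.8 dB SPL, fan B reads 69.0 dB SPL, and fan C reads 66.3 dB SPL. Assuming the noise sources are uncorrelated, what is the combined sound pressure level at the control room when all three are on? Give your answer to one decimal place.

72.0 dB SPL

Add the sources as powers (linear), then convert back to dB:
L_total = 10·log₁₀(10^(65.8/10) + 10^(69.0/10) + 10^(66.3/10)) = 10·log₁₀(16010000) = 72.0 dB SPL.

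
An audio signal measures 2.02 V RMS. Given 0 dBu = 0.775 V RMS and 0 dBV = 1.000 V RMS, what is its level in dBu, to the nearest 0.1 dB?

dBu = 20·log₁₀(V / 0.775 V).
20·log₁₀(2.02/0.775) = +8.3 dBu.

+8.3 dBu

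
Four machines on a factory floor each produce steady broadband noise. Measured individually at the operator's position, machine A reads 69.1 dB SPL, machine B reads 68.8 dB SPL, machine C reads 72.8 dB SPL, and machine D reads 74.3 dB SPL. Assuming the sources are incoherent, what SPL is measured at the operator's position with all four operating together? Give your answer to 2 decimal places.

77.90 dB SPL

Add the sources as powers (linear), then convert back to dB:
L_total = 10·log₁₀(10^(69.1/10) + 10^(68.8/10) + 10^(72.8/10) + 10^(74.3/10)) = 10·log₁₀(61680000) = 77.90 dB SPL.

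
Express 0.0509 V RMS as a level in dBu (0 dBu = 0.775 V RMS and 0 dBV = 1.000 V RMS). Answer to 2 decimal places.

dBu = 20·log₁₀(V / 0.775 V).
20·log₁₀(0.0509/0.775) = -23.65 dBu.

-23.65 dBu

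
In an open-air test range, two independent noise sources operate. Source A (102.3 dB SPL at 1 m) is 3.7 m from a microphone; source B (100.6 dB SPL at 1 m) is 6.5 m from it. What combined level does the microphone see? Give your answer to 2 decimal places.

At the listener: L_A = 102.3 − 20·log₁₀(3.7) = 90.936 dB; L_B = 100.6 − 20·log₁₀(6.5) = 84.342 dB.
Combined: 10·log₁₀(10^(90.936/10)+10^(84.342/10)) = 91.80 dB SPL.

91.80 dB SPL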